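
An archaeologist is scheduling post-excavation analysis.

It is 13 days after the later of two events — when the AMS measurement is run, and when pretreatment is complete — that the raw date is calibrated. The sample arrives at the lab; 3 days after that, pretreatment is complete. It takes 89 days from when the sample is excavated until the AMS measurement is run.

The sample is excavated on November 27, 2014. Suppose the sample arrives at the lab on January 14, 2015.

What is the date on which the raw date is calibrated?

March 9, 2015

The sample is excavated: Nov 27, 2014.
The AMS measurement is run: Nov 27, 2014 + 89 days = Feb 24, 2015.
The sample arrives at the lab: Jan 14, 2015.
Pretreatment is complete: Jan 14, 2015 + 3 days = Jan 17, 2015.
Both prerequisites met — the AMS measurement is run (Feb 24, 2015), pretreatment is complete (Jan 17, 2015); the later is Feb 24, 2015.
The raw date is calibrated: Feb 24, 2015 + 13 days = Mar 9, 2015.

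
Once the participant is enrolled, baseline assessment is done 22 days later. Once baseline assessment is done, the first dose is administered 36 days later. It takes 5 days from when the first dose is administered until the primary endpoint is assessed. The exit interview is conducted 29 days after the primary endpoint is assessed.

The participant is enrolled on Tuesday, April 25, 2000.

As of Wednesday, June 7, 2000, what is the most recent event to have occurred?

Baseline assessment is done

The participant is enrolled: Apr 25, 2000.
Baseline assessment is done: Apr 25, 2000 + 22 days = May 17, 2000.
The first dose is administered: May 17, 2000 + 36 days = Jun 22, 2000.
The primary endpoint is assessed: Jun 22, 2000 + 5 days = Jun 27, 2000.
The exit interview is conducted: Jun 27, 2000 + 29 days = Jul 26, 2000.
Jun 7, 2000 falls between when baseline assessment is done (May 17, 2000) and when the first dose is administered (Jun 22, 2000).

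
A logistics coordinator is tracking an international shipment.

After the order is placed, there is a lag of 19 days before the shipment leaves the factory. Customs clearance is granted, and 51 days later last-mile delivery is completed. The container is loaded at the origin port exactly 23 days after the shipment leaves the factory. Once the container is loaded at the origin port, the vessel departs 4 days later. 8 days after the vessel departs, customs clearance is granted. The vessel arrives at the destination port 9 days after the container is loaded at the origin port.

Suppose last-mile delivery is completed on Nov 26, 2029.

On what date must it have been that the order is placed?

Aug 13, 2029

Last-mile delivery is completed: Nov 26, 2029.
Customs clearance is granted: Nov 26, 2029 − 51 days = Oct 6, 2029.
The vessel departs: Oct 6, 2029 − 8 days = Sep 28, 2029.
The container is loaded at the origin port: Sep 28, 2029 − 4 days = Sep 24, 2029.
The shipment leaves the factory: Sep 24, 2029 − 23 days = Sep 1, 2029.
The order is placed: Sep 1, 2029 − 19 days = Aug 13, 2029.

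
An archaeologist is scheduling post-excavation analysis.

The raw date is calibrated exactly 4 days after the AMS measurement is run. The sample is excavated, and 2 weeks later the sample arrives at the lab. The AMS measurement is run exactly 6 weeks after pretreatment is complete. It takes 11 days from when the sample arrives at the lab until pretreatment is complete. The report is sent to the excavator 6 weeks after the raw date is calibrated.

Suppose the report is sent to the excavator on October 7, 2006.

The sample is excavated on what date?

The report is sent to the excavator: Oct 7, 2006.
The raw date is calibrated: Oct 7, 2006 − 6 weeks = Aug 26, 2006.
The AMS measurement is run: Aug 26, 2006 − 4 days = Aug 22, 2006.
Pretreatment is complete: Aug 22, 2006 − 6 weeks = Jul 11, 2006.
The sample arrives at the lab: Jul 11, 2006 − 11 days = Jun 30, 2006.
The sample is excavated: Jun 30, 2006 − 2 weeks = Jun 16, 2006.

June 16, 2006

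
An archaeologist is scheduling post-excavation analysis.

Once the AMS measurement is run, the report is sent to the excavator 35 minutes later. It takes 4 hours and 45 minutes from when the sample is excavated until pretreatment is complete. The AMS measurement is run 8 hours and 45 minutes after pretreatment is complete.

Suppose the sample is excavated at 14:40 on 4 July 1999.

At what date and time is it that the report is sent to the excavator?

The sample is excavated: 14:40 Jul 4, 1999.
Pretreatment is complete: 14:40 Jul 4, 1999 + 4h45m = 19:25 Jul 4, 1999.
The AMS measurement is run: 19:25 Jul 4, 1999 + 8h45m = 04:10 Jul 5, 1999.
The report is sent to the excavator: 04:10 Jul 5, 1999 + 35m = 04:45 Jul 5, 1999.

04:45 on 5 July 1999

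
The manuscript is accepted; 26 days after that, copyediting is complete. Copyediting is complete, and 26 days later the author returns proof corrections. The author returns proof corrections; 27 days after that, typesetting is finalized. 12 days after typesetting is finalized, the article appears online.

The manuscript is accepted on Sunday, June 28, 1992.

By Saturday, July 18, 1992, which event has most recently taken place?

The manuscript is accepted: Jun 28, 1992.
Copyediting is complete: Jun 28, 1992 + 26 days = Jul 24, 1992.
The author returns proof corrections: Jul 24, 1992 + 26 days = Aug 19, 1992.
Typesetting is finalized: Aug 19, 1992 + 27 days = Sep 15, 1992.
The article appears online: Sep 15, 1992 + 12 days = Sep 27, 1992.
Jul 18, 1992 falls between when the manuscript is accepted (Jun 28, 1992) and when copyediting is complete (Jul 24, 1992).

The manuscript is accepted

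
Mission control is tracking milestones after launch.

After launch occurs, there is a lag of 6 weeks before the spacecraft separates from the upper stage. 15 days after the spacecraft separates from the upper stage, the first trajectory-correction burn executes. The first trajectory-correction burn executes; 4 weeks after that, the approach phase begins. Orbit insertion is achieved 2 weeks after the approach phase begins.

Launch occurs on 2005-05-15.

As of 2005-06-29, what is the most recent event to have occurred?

Launch occurs: May 15, 2005.
The spacecraft separates from the upper stage: May 15, 2005 + 6 weeks = Jun 26, 2005.
The first trajectory-correction burn executes: Jun 26, 2005 + 15 days = Jul 11, 2005.
The approach phase begins: Jul 11, 2005 + 4 weeks = Aug 8, 2005.
Orbit insertion is achieved: Aug 8, 2005 + 2 weeks = Aug 22, 2005.
Jun 29, 2005 falls between when the spacecraft separates from the upper stage (Jun 26, 2005) and when the first trajectory-correction burn executes (Jul 11, 2005).

The spacecraft separates from the upper stage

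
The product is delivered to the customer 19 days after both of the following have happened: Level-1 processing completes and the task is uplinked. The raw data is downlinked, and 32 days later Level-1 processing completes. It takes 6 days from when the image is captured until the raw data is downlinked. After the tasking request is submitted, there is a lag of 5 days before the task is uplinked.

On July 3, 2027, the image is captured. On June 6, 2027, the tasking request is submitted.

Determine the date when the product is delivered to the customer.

August 29, 2027

The image is captured: Jul 3, 2027.
The raw data is downlinked: Jul 3, 2027 + 6 days = Jul 9, 2027.
Level-1 processing completes: Jul 9, 2027 + 32 days = Aug 10, 2027.
The tasking request is submitted: Jun 6, 2027.
The task is uplinked: Jun 6, 2027 + 5 days = Jun 11, 2027.
Both prerequisites met — Level-1 processing completes (Aug 10, 2027), the task is uplinked (Jun 11, 2027); the later is Aug 10, 2027.
The product is delivered to the customer: Aug 10, 2027 + 19 days = Aug 29, 2027.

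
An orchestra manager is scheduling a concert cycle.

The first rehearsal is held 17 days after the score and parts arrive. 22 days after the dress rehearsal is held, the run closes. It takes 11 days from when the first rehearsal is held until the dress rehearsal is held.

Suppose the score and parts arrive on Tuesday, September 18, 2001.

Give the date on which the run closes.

The score and parts arrive: Sep 18, 2001.
The first rehearsal is held: Sep 18, 2001 + 17 days = Oct 5, 2001.
The dress rehearsal is held: Oct 5, 2001 + 11 days = Oct 16, 2001.
The run closes: Oct 16, 2001 + 22 days = Nov 7, 2001.

Wednesday, November 7, 2001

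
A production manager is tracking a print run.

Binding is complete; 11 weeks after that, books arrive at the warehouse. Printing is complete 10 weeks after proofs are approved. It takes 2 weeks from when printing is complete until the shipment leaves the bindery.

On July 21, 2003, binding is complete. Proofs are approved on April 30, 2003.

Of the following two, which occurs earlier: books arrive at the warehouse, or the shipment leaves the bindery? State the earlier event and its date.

The shipment leaves the bindery — July 23, 2003

Binding is complete: Jul 21, 2003.
Books arrive at the warehouse: Jul 21, 2003 + 11 weeks = Oct 6, 2003.
Proofs are approved: Apr 30, 2003.
Printing is complete: Apr 30, 2003 + 10 weeks = Jul 9, 2003.
The shipment leaves the bindery: Jul 9, 2003 + 2 weeks = Jul 23, 2003.
Comparing: books arrive at the warehouse on Oct 6, 2003 vs the shipment leaves the bindery on Jul 23, 2003. Earlier: the shipment leaves the bindery.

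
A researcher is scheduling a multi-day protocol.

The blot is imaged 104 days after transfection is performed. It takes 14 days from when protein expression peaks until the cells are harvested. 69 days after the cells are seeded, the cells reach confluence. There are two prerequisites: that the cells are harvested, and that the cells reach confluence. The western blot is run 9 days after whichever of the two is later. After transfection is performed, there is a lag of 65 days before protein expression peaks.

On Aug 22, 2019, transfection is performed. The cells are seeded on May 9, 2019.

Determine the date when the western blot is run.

Transfection is performed: Aug 22, 2019.
Protein expression peaks: Aug 22, 2019 + 65 days = Oct 26, 2019.
The cells are harvested: Oct 26, 2019 + 14 days = Nov 9, 2019.
The cells are seeded: May 9, 2019.
The cells reach confluence: May 9, 2019 + 69 days = Jul 17, 2019.
Both prerequisites met — the cells are harvested (Nov 9, 2019), the cells reach confluence (Jul 17, 2019); the later is Nov 9, 2019.
The western blot is run: Nov 9, 2019 + 9 days = Nov 18, 2019.

Nov 18, 2019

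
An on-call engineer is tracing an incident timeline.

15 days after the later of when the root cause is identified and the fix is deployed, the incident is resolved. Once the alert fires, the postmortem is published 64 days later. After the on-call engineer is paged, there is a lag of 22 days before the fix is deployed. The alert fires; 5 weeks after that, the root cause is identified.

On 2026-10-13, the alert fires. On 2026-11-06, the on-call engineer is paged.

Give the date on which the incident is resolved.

2026-12-13

The alert fires: Oct 13, 2026.
The root cause is identified: Oct 13, 2026 + 5 weeks = Nov 17, 2026.
The on-call engineer is paged: Nov 6, 2026.
The fix is deployed: Nov 6, 2026 + 22 days = Nov 28, 2026.
Both prerequisites met — the root cause is identified (Nov 17, 2026), the fix is deployed (Nov 28, 2026); the later is Nov 28, 2026.
The incident is resolved: Nov 28, 2026 + 15 days = Dec 13, 2026.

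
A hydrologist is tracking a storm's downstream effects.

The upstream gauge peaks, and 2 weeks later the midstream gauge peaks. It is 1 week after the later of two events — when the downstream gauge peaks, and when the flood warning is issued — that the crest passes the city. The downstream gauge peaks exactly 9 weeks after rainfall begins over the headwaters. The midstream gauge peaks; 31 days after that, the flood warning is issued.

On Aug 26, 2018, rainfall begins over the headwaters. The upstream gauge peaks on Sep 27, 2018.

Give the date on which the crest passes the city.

Rainfall begins over the headwaters: Aug 26, 2018.
The downstream gauge peaks: Aug 26, 2018 + 9 weeks = Oct 28, 2018.
The upstream gauge peaks: Sep 27, 2018.
The midstream gauge peaks: Sep 27, 2018 + 2 weeks = Oct 11, 2018.
The flood warning is issued: Oct 11, 2018 + 31 days = Nov 11, 2018.
Both prerequisites met — the downstream gauge peaks (Oct 28, 2018), the flood warning is issued (Nov 11, 2018); the later is Nov 11, 2018.
The crest passes the city: Nov 11, 2018 + 1 week = Nov 18, 2018.

Nov 18, 2018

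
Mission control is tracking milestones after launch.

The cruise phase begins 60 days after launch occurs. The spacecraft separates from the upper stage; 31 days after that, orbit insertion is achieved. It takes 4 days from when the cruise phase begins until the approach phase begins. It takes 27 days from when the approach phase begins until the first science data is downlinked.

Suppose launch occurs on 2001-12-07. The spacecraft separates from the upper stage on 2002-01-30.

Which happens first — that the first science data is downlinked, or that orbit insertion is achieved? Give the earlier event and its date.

Launch occurs: Dec 7, 2001.
The cruise phase begins: Dec 7, 2001 + 60 days = Feb 5, 2002.
The approach phase begins: Feb 5, 2002 + 4 days = Feb 9, 2002.
The first science data is downlinked: Feb 9, 2002 + 27 days = Mar 8, 2002.
The spacecraft separates from the upper stage: Jan 30, 2002.
Orbit insertion is achieved: Jan 30, 2002 + 31 days = Mar 2, 2002.
Comparing: the first science data is downlinked on Mar 8, 2002 vs orbit insertion is achieved on Mar 2, 2002. Earlier: orbit insertion is achieved.

Orbit insertion is achieved — 2002-03-02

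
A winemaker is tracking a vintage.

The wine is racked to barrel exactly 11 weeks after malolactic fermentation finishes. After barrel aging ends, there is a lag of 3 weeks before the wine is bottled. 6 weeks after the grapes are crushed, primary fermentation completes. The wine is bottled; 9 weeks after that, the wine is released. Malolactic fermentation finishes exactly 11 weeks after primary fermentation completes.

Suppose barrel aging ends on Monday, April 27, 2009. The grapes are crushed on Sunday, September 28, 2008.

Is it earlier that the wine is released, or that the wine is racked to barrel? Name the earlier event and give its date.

Barrel aging ends: Apr 27, 2009.
The wine is bottled: Apr 27, 2009 + 3 weeks = May 18, 2009.
The wine is released: May 18, 2009 + 9 weeks = Jul 20, 2009.
The grapes are crushed: Sep 28, 2008.
Primary fermentation completes: Sep 28, 2008 + 6 weeks = Nov 9, 2008.
Malolactic fermentation finishes: Nov 9, 2008 + 11 weeks = Jan 25, 2009.
The wine is racked to barrel: Jan 25, 2009 + 11 weeks = Apr 12, 2009.
Comparing: the wine is released on Jul 20, 2009 vs the wine is racked to barrel on Apr 12, 2009. Earlier: the wine is racked to barrel.

The wine is racked to barrel — Sunday, April 12, 2009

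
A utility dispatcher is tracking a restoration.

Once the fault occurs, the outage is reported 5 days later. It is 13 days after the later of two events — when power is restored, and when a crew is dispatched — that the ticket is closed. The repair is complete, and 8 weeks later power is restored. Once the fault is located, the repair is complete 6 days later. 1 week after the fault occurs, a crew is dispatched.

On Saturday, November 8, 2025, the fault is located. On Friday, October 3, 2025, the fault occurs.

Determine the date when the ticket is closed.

Thursday, January 22, 2026

The fault is located: Nov 8, 2025.
The repair is complete: Nov 8, 2025 + 6 days = Nov 14, 2025.
Power is restored: Nov 14, 2025 + 8 weeks = Jan 9, 2026.
The fault occurs: Oct 3, 2025.
A crew is dispatched: Oct 3, 2025 + 1 week = Oct 10, 2025.
Both prerequisites met — power is restored (Jan 9, 2026), a crew is dispatched (Oct 10, 2025); the later is Jan 9, 2026.
The ticket is closed: Jan 9, 2026 + 13 days = Jan 22, 2026.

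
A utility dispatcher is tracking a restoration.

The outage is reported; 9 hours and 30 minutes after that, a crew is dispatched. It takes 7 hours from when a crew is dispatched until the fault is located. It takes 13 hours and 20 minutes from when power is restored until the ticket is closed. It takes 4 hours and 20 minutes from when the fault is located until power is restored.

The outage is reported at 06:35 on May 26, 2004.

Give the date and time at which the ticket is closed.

The outage is reported: 06:35 May 26, 2004.
A crew is dispatched: 06:35 May 26, 2004 + 9h30m = 16:05 May 26, 2004.
The fault is located: 16:05 May 26, 2004 + 7h = 23:05 May 26, 2004.
Power is restored: 23:05 May 26, 2004 + 4h20m = 03:25 May 27, 2004.
The ticket is closed: 03:25 May 27, 2004 + 13h20m = 16:45 May 27, 2004.

16:45 on May 27, 2004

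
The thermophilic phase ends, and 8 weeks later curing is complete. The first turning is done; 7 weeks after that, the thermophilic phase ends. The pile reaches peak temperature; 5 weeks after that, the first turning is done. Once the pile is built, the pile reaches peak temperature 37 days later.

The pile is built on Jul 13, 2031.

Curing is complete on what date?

Jan 6, 2032

The pile is built: Jul 13, 2031.
The pile reaches peak temperature: Jul 13, 2031 + 37 days = Aug 19, 2031.
The first turning is done: Aug 19, 2031 + 5 weeks = Sep 23, 2031.
The thermophilic phase ends: Sep 23, 2031 + 7 weeks = Nov 11, 2031.
Curing is complete: Nov 11, 2031 + 8 weeks = Jan 6, 2032.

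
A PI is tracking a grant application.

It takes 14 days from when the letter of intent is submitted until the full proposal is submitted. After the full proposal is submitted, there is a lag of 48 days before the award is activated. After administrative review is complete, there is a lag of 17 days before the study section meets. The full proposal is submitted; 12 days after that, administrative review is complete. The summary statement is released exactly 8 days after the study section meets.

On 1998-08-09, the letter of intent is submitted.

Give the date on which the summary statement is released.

1998-09-29

The letter of intent is submitted: Aug 9, 1998.
The full proposal is submitted: Aug 9, 1998 + 14 days = Aug 23, 1998.
Administrative review is complete: Aug 23, 1998 + 12 days = Sep 4, 1998.
The study section meets: Sep 4, 1998 + 17 days = Sep 21, 1998.
The summary statement is released: Sep 21, 1998 + 8 days = Sep 29, 1998.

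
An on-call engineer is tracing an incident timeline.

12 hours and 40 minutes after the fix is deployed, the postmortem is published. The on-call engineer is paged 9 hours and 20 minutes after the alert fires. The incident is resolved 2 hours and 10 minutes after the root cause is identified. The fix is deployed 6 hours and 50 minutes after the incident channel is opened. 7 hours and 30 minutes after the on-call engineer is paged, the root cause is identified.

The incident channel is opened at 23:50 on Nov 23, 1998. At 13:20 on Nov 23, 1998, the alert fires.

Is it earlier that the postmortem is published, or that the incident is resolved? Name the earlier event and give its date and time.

The incident is resolved — 08:20 on Nov 24, 1998

The incident channel is opened: 23:50 Nov 23, 1998.
The fix is deployed: 23:50 Nov 23, 1998 + 6h50m = 06:40 Nov 24, 1998.
The postmortem is published: 06:40 Nov 24, 1998 + 12h40m = 19:20 Nov 24, 1998.
The alert fires: 13:20 Nov 23, 1998.
The on-call engineer is paged: 13:20 Nov 23, 1998 + 9h20m = 22:40 Nov 23, 1998.
The root cause is identified: 22:40 Nov 23, 1998 + 7h30m = 06:10 Nov 24, 1998.
The incident is resolved: 06:10 Nov 24, 1998 + 2h10m = 08:20 Nov 24, 1998.
Comparing: the postmortem is published at 19:20 Nov 24, 1998 vs the incident is resolved at 08:20 Nov 24, 1998. Earlier: the incident is resolved.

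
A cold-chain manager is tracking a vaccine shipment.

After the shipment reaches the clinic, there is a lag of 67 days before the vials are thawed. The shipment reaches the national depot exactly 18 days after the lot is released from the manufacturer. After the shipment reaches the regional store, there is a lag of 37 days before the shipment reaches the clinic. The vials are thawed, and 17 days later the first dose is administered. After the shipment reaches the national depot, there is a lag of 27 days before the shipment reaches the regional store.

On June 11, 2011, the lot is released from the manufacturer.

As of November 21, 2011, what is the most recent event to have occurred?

The vials are thawed

The lot is released from the manufacturer: Jun 11, 2011.
The shipment reaches the national depot: Jun 11, 2011 + 18 days = Jun 29, 2011.
The shipment reaches the regional store: Jun 29, 2011 + 27 days = Jul 26, 2011.
The shipment reaches the clinic: Jul 26, 2011 + 37 days = Sep 1, 2011.
The vials are thawed: Sep 1, 2011 + 67 days = Nov 7, 2011.
The first dose is administered: Nov 7, 2011 + 17 days = Nov 24, 2011.
Nov 21, 2011 falls between when the vials are thawed (Nov 7, 2011) and when the first dose is administered (Nov 24, 2011).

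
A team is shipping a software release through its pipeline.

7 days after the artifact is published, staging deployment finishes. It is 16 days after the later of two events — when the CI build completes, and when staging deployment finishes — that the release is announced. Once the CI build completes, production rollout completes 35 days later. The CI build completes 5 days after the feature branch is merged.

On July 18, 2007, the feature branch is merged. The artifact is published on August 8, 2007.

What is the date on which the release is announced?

August 31, 2007

The feature branch is merged: Jul 18, 2007.
The CI build completes: Jul 18, 2007 + 5 days = Jul 23, 2007.
The artifact is published: Aug 8, 2007.
Staging deployment finishes: Aug 8, 2007 + 7 days = Aug 15, 2007.
Both prerequisites met — the CI build completes (Jul 23, 2007), staging deployment finishes (Aug 15, 2007); the later is Aug 15, 2007.
The release is announced: Aug 15, 2007 + 16 days = Aug 31, 2007.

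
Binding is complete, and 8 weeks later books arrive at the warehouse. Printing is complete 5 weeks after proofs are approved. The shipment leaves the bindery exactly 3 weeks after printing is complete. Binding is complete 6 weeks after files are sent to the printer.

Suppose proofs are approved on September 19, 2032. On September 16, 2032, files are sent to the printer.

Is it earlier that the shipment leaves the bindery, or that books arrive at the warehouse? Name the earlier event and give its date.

Proofs are approved: Sep 19, 2032.
Printing is complete: Sep 19, 2032 + 5 weeks = Oct 24, 2032.
The shipment leaves the bindery: Oct 24, 2032 + 3 weeks = Nov 14, 2032.
Files are sent to the printer: Sep 16, 2032.
Binding is complete: Sep 16, 2032 + 6 weeks = Oct 28, 2032.
Books arrive at the warehouse: Oct 28, 2032 + 8 weeks = Dec 23, 2032.
Comparing: the shipment leaves the bindery on Nov 14, 2032 vs books arrive at the warehouse on Dec 23, 2032. Earlier: the shipment leaves the bindery.

The shipment leaves the bindery — November 14, 2032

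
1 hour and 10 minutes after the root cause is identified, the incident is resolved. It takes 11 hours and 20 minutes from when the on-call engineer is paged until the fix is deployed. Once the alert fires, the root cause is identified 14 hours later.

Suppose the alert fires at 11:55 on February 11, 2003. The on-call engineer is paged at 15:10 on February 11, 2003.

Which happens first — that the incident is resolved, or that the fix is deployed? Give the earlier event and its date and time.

The fix is deployed — 02:30 on February 12, 2003

The alert fires: 11:55 Feb 11, 2003.
The root cause is identified: 11:55 Feb 11, 2003 + 14h = 01:55 Feb 12, 2003.
The incident is resolved: 01:55 Feb 12, 2003 + 1h10m = 03:05 Feb 12, 2003.
The on-call engineer is paged: 15:10 Feb 11, 2003.
The fix is deployed: 15:10 Feb 11, 2003 + 11h20m = 02:30 Feb 12, 2003.
Comparing: the incident is resolved at 03:05 Feb 12, 2003 vs the fix is deployed at 02:30 Feb 12, 2003. Earlier: the fix is deployed.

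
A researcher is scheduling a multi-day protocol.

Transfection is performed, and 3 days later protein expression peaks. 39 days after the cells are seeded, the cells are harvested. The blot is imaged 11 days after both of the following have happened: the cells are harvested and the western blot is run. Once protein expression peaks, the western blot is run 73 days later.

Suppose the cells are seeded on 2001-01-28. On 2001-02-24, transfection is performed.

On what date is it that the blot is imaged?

2001-05-22

The cells are seeded: Jan 28, 2001.
The cells are harvested: Jan 28, 2001 + 39 days = Mar 8, 2001.
Transfection is performed: Feb 24, 2001.
Protein expression peaks: Feb 24, 2001 + 3 days = Feb 27, 2001.
The western blot is run: Feb 27, 2001 + 73 days = May 11, 2001.
Both prerequisites met — the cells are harvested (Mar 8, 2001), the western blot is run (May 11, 2001); the later is May 11, 2001.
The blot is imaged: May 11, 2001 + 11 days = May 22, 2001.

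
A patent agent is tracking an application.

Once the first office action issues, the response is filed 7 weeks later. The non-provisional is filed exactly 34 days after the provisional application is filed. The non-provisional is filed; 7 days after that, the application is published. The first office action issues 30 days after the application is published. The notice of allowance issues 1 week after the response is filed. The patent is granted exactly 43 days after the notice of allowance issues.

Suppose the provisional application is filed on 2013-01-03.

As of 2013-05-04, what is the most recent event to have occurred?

The provisional application is filed: Jan 3, 2013.
The non-provisional is filed: Jan 3, 2013 + 34 days = Feb 6, 2013.
The application is published: Feb 6, 2013 + 7 days = Feb 13, 2013.
The first office action issues: Feb 13, 2013 + 30 days = Mar 15, 2013.
The response is filed: Mar 15, 2013 + 7 weeks = May 3, 2013.
The notice of allowance issues: May 3, 2013 + 1 week = May 10, 2013.
The patent is granted: May 10, 2013 + 43 days = Jun 22, 2013.
May 4, 2013 falls between when the response is filed (May 3, 2013) and when the notice of allowance issues (May 10, 2013).

The response is filed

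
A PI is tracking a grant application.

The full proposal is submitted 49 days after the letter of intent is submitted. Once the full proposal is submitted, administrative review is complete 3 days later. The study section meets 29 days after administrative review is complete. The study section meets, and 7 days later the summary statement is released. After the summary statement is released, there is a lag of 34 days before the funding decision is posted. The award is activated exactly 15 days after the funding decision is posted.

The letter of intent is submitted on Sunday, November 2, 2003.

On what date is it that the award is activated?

Thursday, March 18, 2004

The letter of intent is submitted: Nov 2, 2003.
The full proposal is submitted: Nov 2, 2003 + 49 days = Dec 21, 2003.
Administrative review is complete: Dec 21, 2003 + 3 days = Dec 24, 2003.
The study section meets: Dec 24, 2003 + 29 days = Jan 22, 2004.
The summary statement is released: Jan 22, 2004 + 7 days = Jan 29, 2004.
The funding decision is posted: Jan 29, 2004 + 34 days = Mar 3, 2004.
The award is activated: Mar 3, 2004 + 15 days = Mar 18, 2004.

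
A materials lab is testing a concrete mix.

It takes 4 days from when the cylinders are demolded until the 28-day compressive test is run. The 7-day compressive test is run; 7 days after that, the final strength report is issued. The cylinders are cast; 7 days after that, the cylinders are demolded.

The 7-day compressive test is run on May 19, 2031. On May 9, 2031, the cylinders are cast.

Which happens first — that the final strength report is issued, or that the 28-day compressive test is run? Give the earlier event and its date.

The 28-day compressive test is run — May 20, 2031

The 7-day compressive test is run: May 19, 2031.
The final strength report is issued: May 19, 2031 + 7 days = May 26, 2031.
The cylinders are cast: May 9, 2031.
The cylinders are demolded: May 9, 2031 + 7 days = May 16, 2031.
The 28-day compressive test is run: May 16, 2031 + 4 days = May 20, 2031.
Comparing: the final strength report is issued on May 26, 2031 vs the 28-day compressive test is run on May 20, 2031. Earlier: the 28-day compressive test is run.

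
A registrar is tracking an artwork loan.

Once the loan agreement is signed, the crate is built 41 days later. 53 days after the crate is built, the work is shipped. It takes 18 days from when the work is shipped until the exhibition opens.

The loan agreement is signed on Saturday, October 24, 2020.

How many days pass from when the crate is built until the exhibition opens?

71 days

Causal path: the crate is built → the work is shipped → the exhibition opens.
Total delay along the path: 53 + 18 = 71 days.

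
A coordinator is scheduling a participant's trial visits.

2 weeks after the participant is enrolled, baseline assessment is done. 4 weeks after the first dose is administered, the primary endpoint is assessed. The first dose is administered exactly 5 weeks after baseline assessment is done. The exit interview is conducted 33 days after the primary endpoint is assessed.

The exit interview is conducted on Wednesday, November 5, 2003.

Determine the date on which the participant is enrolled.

The exit interview is conducted: Nov 5, 2003.
The primary endpoint is assessed: Nov 5, 2003 − 33 days = Oct 3, 2003.
The first dose is administered: Oct 3, 2003 − 4 weeks = Sep 5, 2003.
Baseline assessment is done: Sep 5, 2003 − 5 weeks = Aug 1, 2003.
The participant is enrolled: Aug 1, 2003 − 2 weeks = Jul 18, 2003.

Friday, July 18, 2003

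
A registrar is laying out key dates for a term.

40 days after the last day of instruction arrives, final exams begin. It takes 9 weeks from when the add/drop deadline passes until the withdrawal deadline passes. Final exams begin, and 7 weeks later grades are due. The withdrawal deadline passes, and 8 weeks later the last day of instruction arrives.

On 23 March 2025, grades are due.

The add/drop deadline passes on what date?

Grades are due: Mar 23, 2025.
Final exams begin: Mar 23, 2025 − 7 weeks = Feb 2, 2025.
The last day of instruction arrives: Feb 2, 2025 − 40 days = Dec 24, 2024.
The withdrawal deadline passes: Dec 24, 2024 − 8 weeks = Oct 29, 2024.
The add/drop deadline passes: Oct 29, 2024 − 9 weeks = Aug 27, 2024.

27 August 2024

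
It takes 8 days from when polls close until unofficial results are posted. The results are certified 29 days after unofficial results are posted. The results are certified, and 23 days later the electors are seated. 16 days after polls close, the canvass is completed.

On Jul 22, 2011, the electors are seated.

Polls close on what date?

The electors are seated: Jul 22, 2011.
The results are certified: Jul 22, 2011 − 23 days = Jun 29, 2011.
Unofficial results are posted: Jun 29, 2011 − 29 days = May 31, 2011.
Polls close: May 31, 2011 − 8 days = May 23, 2011.

May 23, 2011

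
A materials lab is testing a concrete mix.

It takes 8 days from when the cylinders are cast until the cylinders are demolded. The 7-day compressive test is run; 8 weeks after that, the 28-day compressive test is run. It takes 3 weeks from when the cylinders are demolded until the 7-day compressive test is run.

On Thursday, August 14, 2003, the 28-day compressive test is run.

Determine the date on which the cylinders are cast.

The 28-day compressive test is run: Aug 14, 2003.
The 7-day compressive test is run: Aug 14, 2003 − 8 weeks = Jun 19, 2003.
The cylinders are demolded: Jun 19, 2003 − 3 weeks = May 29, 2003.
The cylinders are cast: May 29, 2003 − 8 days = May 21, 2003.

Wednesday, May 21, 2003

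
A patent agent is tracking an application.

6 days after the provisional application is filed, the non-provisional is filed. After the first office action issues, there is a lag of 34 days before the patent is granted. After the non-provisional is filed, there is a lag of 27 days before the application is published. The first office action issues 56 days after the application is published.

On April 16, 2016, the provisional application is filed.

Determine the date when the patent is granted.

The provisional application is filed: Apr 16, 2016.
The non-provisional is filed: Apr 16, 2016 + 6 days = Apr 22, 2016.
The application is published: Apr 22, 2016 + 27 days = May 19, 2016.
The first office action issues: May 19, 2016 + 56 days = Jul 14, 2016.
The patent is granted: Jul 14, 2016 + 34 days = Aug 17, 2016.

August 17, 2016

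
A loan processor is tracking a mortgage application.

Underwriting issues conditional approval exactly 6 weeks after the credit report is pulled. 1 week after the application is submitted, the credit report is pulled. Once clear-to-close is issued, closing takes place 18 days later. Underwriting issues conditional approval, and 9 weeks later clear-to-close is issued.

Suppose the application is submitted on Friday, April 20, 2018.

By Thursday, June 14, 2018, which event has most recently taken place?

Underwriting issues conditional approval

The application is submitted: Apr 20, 2018.
The credit report is pulled: Apr 20, 2018 + 1 week = Apr 27, 2018.
Underwriting issues conditional approval: Apr 27, 2018 + 6 weeks = Jun 8, 2018.
Clear-to-close is issued: Jun 8, 2018 + 9 weeks = Aug 10, 2018.
Closing takes place: Aug 10, 2018 + 18 days = Aug 28, 2018.
Jun 14, 2018 falls between when underwriting issues conditional approval (Jun 8, 2018) and when clear-to-close is issued (Aug 10, 2018).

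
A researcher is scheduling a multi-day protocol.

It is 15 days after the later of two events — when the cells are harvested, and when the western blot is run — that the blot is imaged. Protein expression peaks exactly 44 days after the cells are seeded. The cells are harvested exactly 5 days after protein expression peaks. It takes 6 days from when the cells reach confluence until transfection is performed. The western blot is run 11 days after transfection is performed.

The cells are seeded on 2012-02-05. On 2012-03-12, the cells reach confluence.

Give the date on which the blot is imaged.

2012-04-13

The cells are seeded: Feb 5, 2012.
Protein expression peaks: Feb 5, 2012 + 44 days = Mar 20, 2012.
The cells are harvested: Mar 20, 2012 + 5 days = Mar 25, 2012.
The cells reach confluence: Mar 12, 2012.
Transfection is performed: Mar 12, 2012 + 6 days = Mar 18, 2012.
The western blot is run: Mar 18, 2012 + 11 days = Mar 29, 2012.
Both prerequisites met — the cells are harvested (Mar 25, 2012), the western blot is run (Mar 29, 2012); the later is Mar 29, 2012.
The blot is imaged: Mar 29, 2012 + 15 days = Apr 13, 2012.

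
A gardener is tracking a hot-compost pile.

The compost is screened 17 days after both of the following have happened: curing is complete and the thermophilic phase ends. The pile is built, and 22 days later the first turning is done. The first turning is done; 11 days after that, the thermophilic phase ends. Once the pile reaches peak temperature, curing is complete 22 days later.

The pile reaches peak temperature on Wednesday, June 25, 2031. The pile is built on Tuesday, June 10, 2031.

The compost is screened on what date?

Sunday, August 3, 2031

The pile reaches peak temperature: Jun 25, 2031.
Curing is complete: Jun 25, 2031 + 22 days = Jul 17, 2031.
The pile is built: Jun 10, 2031.
The first turning is done: Jun 10, 2031 + 22 days = Jul 2, 2031.
The thermophilic phase ends: Jul 2, 2031 + 11 days = Jul 13, 2031.
Both prerequisites met — curing is complete (Jul 17, 2031), the thermophilic phase ends (Jul 13, 2031); the later is Jul 17, 2031.
The compost is screened: Jul 17, 2031 + 17 days = Aug 3, 2031.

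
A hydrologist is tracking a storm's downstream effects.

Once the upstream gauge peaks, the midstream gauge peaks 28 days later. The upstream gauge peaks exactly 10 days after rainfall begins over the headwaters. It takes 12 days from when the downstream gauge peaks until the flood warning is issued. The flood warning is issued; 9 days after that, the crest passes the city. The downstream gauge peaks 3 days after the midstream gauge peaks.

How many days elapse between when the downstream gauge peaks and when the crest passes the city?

21 days

Causal path: the downstream gauge peaks → the flood warning is issued → the crest passes the city.
Total delay along the path: 12 + 9 = 21 days.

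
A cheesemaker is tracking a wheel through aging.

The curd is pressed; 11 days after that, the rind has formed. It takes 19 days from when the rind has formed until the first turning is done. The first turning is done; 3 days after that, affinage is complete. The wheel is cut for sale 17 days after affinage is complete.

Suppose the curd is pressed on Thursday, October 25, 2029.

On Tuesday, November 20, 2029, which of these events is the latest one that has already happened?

The curd is pressed: Oct 25, 2029.
The rind has formed: Oct 25, 2029 + 11 days = Nov 5, 2029.
The first turning is done: Nov 5, 2029 + 19 days = Nov 24, 2029.
Affinage is complete: Nov 24, 2029 + 3 days = Nov 27, 2029.
The wheel is cut for sale: Nov 27, 2029 + 17 days = Dec 14, 2029.
Nov 20, 2029 falls between when the rind has formed (Nov 5, 2029) and when the first turning is done (Nov 24, 2029).

The rind has formed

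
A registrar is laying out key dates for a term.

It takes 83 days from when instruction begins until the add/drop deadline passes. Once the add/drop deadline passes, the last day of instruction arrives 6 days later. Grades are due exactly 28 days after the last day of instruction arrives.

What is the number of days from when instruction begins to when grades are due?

Causal path: instruction begins → the add/drop deadline passes → the last day of instruction arrives → grades are due.
Total delay along the path: 83 + 6 + 28 = 117 days.

117 days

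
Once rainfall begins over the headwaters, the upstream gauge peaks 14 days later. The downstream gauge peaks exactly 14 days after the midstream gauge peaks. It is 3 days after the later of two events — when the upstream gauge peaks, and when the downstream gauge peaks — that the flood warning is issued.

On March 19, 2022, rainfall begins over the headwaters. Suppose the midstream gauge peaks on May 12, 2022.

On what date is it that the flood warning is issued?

May 29, 2022

Rainfall begins over the headwaters: Mar 19, 2022.
The upstream gauge peaks: Mar 19, 2022 + 14 days = Apr 2, 2022.
The midstream gauge peaks: May 12, 2022.
The downstream gauge peaks: May 12, 2022 + 14 days = May 26, 2022.
Both prerequisites met — the upstream gauge peaks (Apr 2, 2022), the downstream gauge peaks (May 26, 2022); the later is May 26, 2022.
The flood warning is issued: May 26, 2022 + 3 days = May 29, 2022.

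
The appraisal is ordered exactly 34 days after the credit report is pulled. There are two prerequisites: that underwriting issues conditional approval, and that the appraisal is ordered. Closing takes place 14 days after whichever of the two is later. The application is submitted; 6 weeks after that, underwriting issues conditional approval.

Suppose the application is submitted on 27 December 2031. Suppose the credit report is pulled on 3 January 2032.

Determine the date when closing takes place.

21 February 2032

The application is submitted: Dec 27, 2031.
Underwriting issues conditional approval: Dec 27, 2031 + 6 weeks = Feb 7, 2032.
The credit report is pulled: Jan 3, 2032.
The appraisal is ordered: Jan 3, 2032 + 34 days = Feb 6, 2032.
Both prerequisites met — underwriting issues conditional approval (Feb 7, 2032), the appraisal is ordered (Feb 6, 2032); the later is Feb 7, 2032.
Closing takes place: Feb 7, 2032 + 14 days = Feb 21, 2032.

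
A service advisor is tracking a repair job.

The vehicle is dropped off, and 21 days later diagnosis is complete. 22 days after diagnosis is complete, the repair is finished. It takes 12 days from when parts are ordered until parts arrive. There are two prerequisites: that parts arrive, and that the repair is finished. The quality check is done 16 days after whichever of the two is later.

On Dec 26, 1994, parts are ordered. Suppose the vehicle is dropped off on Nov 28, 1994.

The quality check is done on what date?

Parts are ordered: Dec 26, 1994.
Parts arrive: Dec 26, 1994 + 12 days = Jan 7, 1995.
The vehicle is dropped off: Nov 28, 1994.
Diagnosis is complete: Nov 28, 1994 + 21 days = Dec 19, 1994.
The repair is finished: Dec 19, 1994 + 22 days = Jan 10, 1995.
Both prerequisites met — parts arrive (Jan 7, 1995), the repair is finished (Jan 10, 1995); the later is Jan 10, 1995.
The quality check is done: Jan 10, 1995 + 16 days = Jan 26, 1995.

Jan 26, 1995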